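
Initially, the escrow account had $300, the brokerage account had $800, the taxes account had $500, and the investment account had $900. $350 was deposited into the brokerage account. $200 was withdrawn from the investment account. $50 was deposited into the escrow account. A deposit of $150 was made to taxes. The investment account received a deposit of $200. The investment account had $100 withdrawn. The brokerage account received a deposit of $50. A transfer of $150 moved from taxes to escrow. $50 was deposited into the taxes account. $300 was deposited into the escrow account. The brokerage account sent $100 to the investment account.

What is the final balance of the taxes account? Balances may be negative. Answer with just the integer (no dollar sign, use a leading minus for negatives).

Tracking account balances step by step:
Start: escrow=300, brokerage=800, taxes=500, investment=900
Event 1 (deposit 350 to brokerage): brokerage: 800 + 350 = 1150. Balances: escrow=300, brokerage=1150, taxes=500, investment=900
Event 2 (withdraw 200 from investment): investment: 900 - 200 = 700. Balances: escrow=300, brokerage=1150, taxes=500, investment=700
Event 3 (deposit 50 to escrow): escrow: 300 + 50 = 350. Balances: escrow=350, brokerage=1150, taxes=500, investment=700
Event 4 (deposit 150 to taxes): taxes: 500 + 150 = 650. Balances: escrow=350, brokerage=1150, taxes=650, investment=700
Event 5 (deposit 200 to investment): investment: 700 + 200 = 900. Balances: escrow=350, brokerage=1150, taxes=650, investment=900
Event 6 (withdraw 100 from investment): investment: 900 - 100 = 800. Balances: escrow=350, brokerage=1150, taxes=650, investment=800
Event 7 (deposit 50 to brokerage): brokerage: 1150 + 50 = 1200. Balances: escrow=350, brokerage=1200, taxes=650, investment=800
Event 8 (transfer 150 taxes -> escrow): taxes: 650 - 150 = 500, escrow: 350 + 150 = 500. Balances: escrow=500, brokerage=1200, taxes=500, investment=800
Event 9 (deposit 50 to taxes): taxes: 500 + 50 = 550. Balances: escrow=500, brokerage=1200, taxes=550, investment=800
Event 10 (deposit 300 to escrow): escrow: 500 + 300 = 800. Balances: escrow=800, brokerage=1200, taxes=550, investment=800
Event 11 (transfer 100 brokerage -> investment): brokerage: 1200 - 100 = 1100, investment: 800 + 100 = 900. Balances: escrow=800, brokerage=1100, taxes=550, investment=900

Final balance of taxes: 550

Answer: 550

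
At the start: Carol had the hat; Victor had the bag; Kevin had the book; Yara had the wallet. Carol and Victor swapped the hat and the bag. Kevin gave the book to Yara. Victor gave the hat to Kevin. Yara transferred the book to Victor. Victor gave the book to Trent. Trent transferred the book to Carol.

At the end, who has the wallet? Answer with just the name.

Tracking all object holders:
Start: hat:Carol, bag:Victor, book:Kevin, wallet:Yara
Event 1 (swap hat<->bag: now hat:Victor, bag:Carol). State: hat:Victor, bag:Carol, book:Kevin, wallet:Yara
Event 2 (give book: Kevin -> Yara). State: hat:Victor, bag:Carol, book:Yara, wallet:Yara
Event 3 (give hat: Victor -> Kevin). State: hat:Kevin, bag:Carol, book:Yara, wallet:Yara
Event 4 (give book: Yara -> Victor). State: hat:Kevin, bag:Carol, book:Victor, wallet:Yara
Event 5 (give book: Victor -> Trent). State: hat:Kevin, bag:Carol, book:Trent, wallet:Yara
Event 6 (give book: Trent -> Carol). State: hat:Kevin, bag:Carol, book:Carol, wallet:Yara

Final state: hat:Kevin, bag:Carol, book:Carol, wallet:Yara
The wallet is held by Yara.

Answer: Yara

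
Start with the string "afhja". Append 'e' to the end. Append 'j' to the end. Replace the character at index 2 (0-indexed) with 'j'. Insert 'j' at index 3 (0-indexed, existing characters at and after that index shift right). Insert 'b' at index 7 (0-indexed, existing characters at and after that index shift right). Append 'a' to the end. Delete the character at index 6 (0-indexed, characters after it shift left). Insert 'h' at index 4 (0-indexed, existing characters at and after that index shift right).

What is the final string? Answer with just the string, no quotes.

Applying each edit step by step:
Start: "afhja"
Op 1 (append 'e'): "afhja" -> "afhjae"
Op 2 (append 'j'): "afhjae" -> "afhjaej"
Op 3 (replace idx 2: 'h' -> 'j'): "afhjaej" -> "afjjaej"
Op 4 (insert 'j' at idx 3): "afjjaej" -> "afjjjaej"
Op 5 (insert 'b' at idx 7): "afjjjaej" -> "afjjjaebj"
Op 6 (append 'a'): "afjjjaebj" -> "afjjjaebja"
Op 7 (delete idx 6 = 'e'): "afjjjaebja" -> "afjjjabja"
Op 8 (insert 'h' at idx 4): "afjjjabja" -> "afjjhjabja"

Answer: afjjhjabja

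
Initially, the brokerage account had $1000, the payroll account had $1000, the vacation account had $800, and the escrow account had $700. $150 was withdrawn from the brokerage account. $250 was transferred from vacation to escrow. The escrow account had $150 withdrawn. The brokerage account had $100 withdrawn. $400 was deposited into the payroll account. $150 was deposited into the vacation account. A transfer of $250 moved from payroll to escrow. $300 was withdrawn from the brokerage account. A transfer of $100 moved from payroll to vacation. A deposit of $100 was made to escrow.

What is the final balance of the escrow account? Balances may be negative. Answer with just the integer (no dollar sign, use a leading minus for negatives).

Answer: 1150

Derivation:
Tracking account balances step by step:
Start: brokerage=1000, payroll=1000, vacation=800, escrow=700
Event 1 (withdraw 150 from brokerage): brokerage: 1000 - 150 = 850. Balances: brokerage=850, payroll=1000, vacation=800, escrow=700
Event 2 (transfer 250 vacation -> escrow): vacation: 800 - 250 = 550, escrow: 700 + 250 = 950. Balances: brokerage=850, payroll=1000, vacation=550, escrow=950
Event 3 (withdraw 150 from escrow): escrow: 950 - 150 = 800. Balances: brokerage=850, payroll=1000, vacation=550, escrow=800
Event 4 (withdraw 100 from brokerage): brokerage: 850 - 100 = 750. Balances: brokerage=750, payroll=1000, vacation=550, escrow=800
Event 5 (deposit 400 to payroll): payroll: 1000 + 400 = 1400. Balances: brokerage=750, payroll=1400, vacation=550, escrow=800
Event 6 (deposit 150 to vacation): vacation: 550 + 150 = 700. Balances: brokerage=750, payroll=1400, vacation=700, escrow=800
Event 7 (transfer 250 payroll -> escrow): payroll: 1400 - 250 = 1150, escrow: 800 + 250 = 1050. Balances: brokerage=750, payroll=1150, vacation=700, escrow=1050
Event 8 (withdraw 300 from brokerage): brokerage: 750 - 300 = 450. Balances: brokerage=450, payroll=1150, vacation=700, escrow=1050
Event 9 (transfer 100 payroll -> vacation): payroll: 1150 - 100 = 1050, vacation: 700 + 100 = 800. Balances: brokerage=450, payroll=1050, vacation=800, escrow=1050
Event 10 (deposit 100 to escrow): escrow: 1050 + 100 = 1150. Balances: brokerage=450, payroll=1050, vacation=800, escrow=1150

Final balance of escrow: 1150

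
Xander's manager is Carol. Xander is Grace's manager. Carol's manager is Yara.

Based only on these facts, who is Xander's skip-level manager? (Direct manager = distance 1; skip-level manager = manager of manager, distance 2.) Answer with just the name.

Reconstructing the manager chain from the given facts:
  Yara -> Carol -> Xander -> Grace
(each arrow means 'manager of the next')
Positions in the chain (0 = top):
  position of Yara: 0
  position of Carol: 1
  position of Xander: 2
  position of Grace: 3

Xander is at position 2; the skip-level manager is 2 steps up the chain, i.e. position 0: Yara.

Answer: Yara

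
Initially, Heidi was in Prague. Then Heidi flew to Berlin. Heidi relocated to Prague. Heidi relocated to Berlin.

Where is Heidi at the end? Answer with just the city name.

Answer: Berlin

Derivation:
Tracking Heidi's location:
Start: Heidi is in Prague.
After move 1: Prague -> Berlin. Heidi is in Berlin.
After move 2: Berlin -> Prague. Heidi is in Prague.
After move 3: Prague -> Berlin. Heidi is in Berlin.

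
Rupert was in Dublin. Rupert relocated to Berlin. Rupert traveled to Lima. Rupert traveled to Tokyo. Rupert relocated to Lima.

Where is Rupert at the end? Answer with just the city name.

Tracking Rupert's location:
Start: Rupert is in Dublin.
After move 1: Dublin -> Berlin. Rupert is in Berlin.
After move 2: Berlin -> Lima. Rupert is in Lima.
After move 3: Lima -> Tokyo. Rupert is in Tokyo.
After move 4: Tokyo -> Lima. Rupert is in Lima.

Answer: Lima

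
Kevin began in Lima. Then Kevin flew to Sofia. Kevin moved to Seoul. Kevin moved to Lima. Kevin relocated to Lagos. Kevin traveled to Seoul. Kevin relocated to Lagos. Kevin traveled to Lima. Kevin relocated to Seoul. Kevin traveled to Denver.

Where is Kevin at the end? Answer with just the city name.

Tracking Kevin's location:
Start: Kevin is in Lima.
After move 1: Lima -> Sofia. Kevin is in Sofia.
After move 2: Sofia -> Seoul. Kevin is in Seoul.
After move 3: Seoul -> Lima. Kevin is in Lima.
After move 4: Lima -> Lagos. Kevin is in Lagos.
After move 5: Lagos -> Seoul. Kevin is in Seoul.
After move 6: Seoul -> Lagos. Kevin is in Lagos.
After move 7: Lagos -> Lima. Kevin is in Lima.
After move 8: Lima -> Seoul. Kevin is in Seoul.
After move 9: Seoul -> Denver. Kevin is in Denver.

Answer: Denver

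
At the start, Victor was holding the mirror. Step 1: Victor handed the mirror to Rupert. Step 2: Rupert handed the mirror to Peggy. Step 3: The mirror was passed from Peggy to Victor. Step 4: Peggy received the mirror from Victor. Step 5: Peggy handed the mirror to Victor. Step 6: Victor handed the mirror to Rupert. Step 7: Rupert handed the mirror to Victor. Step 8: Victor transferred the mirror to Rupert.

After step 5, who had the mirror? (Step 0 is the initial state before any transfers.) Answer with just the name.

Answer: Victor

Derivation:
Tracking the mirror holder through step 5:
After step 0 (start): Victor
After step 1: Rupert
After step 2: Peggy
After step 3: Victor
After step 4: Peggy
After step 5: Victor

At step 5, the holder is Victor.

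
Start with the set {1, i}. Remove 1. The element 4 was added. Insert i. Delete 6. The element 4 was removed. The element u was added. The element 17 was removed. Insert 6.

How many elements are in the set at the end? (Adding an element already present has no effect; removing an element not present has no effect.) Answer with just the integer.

Tracking the set through each operation:
Start: {1, i}
Event 1 (remove 1): removed. Set: {i}
Event 2 (add 4): added. Set: {4, i}
Event 3 (add i): already present, no change. Set: {4, i}
Event 4 (remove 6): not present, no change. Set: {4, i}
Event 5 (remove 4): removed. Set: {i}
Event 6 (add u): added. Set: {i, u}
Event 7 (remove 17): not present, no change. Set: {i, u}
Event 8 (add 6): added. Set: {6, i, u}

Final set: {6, i, u} (size 3)

Answer: 3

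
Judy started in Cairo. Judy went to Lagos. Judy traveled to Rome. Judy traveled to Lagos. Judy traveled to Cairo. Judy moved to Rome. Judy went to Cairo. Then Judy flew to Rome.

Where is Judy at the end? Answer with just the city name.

Answer: Rome

Derivation:
Tracking Judy's location:
Start: Judy is in Cairo.
After move 1: Cairo -> Lagos. Judy is in Lagos.
After move 2: Lagos -> Rome. Judy is in Rome.
After move 3: Rome -> Lagos. Judy is in Lagos.
After move 4: Lagos -> Cairo. Judy is in Cairo.
After move 5: Cairo -> Rome. Judy is in Rome.
After move 6: Rome -> Cairo. Judy is in Cairo.
After move 7: Cairo -> Rome. Judy is in Rome.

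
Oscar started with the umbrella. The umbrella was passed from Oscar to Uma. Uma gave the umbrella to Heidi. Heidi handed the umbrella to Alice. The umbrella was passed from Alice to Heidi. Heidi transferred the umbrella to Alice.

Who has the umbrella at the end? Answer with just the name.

Tracking the umbrella through each event:
Start: Oscar has the umbrella.
After event 1: Uma has the umbrella.
After event 2: Heidi has the umbrella.
After event 3: Alice has the umbrella.
After event 4: Heidi has the umbrella.
After event 5: Alice has the umbrella.

Answer: Alice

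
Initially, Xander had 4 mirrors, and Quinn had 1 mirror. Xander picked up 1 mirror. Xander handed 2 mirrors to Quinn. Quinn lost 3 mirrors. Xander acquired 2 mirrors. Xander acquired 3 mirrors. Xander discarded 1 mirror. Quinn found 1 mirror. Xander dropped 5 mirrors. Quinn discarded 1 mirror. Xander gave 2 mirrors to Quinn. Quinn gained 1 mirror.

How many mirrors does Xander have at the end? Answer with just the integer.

Tracking counts step by step:
Start: Xander=4, Quinn=1
Event 1 (Xander +1): Xander: 4 -> 5. State: Xander=5, Quinn=1
Event 2 (Xander -> Quinn, 2): Xander: 5 -> 3, Quinn: 1 -> 3. State: Xander=3, Quinn=3
Event 3 (Quinn -3): Quinn: 3 -> 0. State: Xander=3, Quinn=0
Event 4 (Xander +2): Xander: 3 -> 5. State: Xander=5, Quinn=0
Event 5 (Xander +3): Xander: 5 -> 8. State: Xander=8, Quinn=0
Event 6 (Xander -1): Xander: 8 -> 7. State: Xander=7, Quinn=0
Event 7 (Quinn +1): Quinn: 0 -> 1. State: Xander=7, Quinn=1
Event 8 (Xander -5): Xander: 7 -> 2. State: Xander=2, Quinn=1
Event 9 (Quinn -1): Quinn: 1 -> 0. State: Xander=2, Quinn=0
Event 10 (Xander -> Quinn, 2): Xander: 2 -> 0, Quinn: 0 -> 2. State: Xander=0, Quinn=2
Event 11 (Quinn +1): Quinn: 2 -> 3. State: Xander=0, Quinn=3

Xander's final count: 0

Answer: 0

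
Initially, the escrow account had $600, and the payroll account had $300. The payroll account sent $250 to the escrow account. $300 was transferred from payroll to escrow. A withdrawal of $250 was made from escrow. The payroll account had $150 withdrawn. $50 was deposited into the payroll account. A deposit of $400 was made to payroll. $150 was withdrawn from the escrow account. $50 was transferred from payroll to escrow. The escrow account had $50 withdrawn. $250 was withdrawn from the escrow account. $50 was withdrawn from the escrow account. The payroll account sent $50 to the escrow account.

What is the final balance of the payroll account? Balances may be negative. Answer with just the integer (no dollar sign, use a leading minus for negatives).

Tracking account balances step by step:
Start: escrow=600, payroll=300
Event 1 (transfer 250 payroll -> escrow): payroll: 300 - 250 = 50, escrow: 600 + 250 = 850. Balances: escrow=850, payroll=50
Event 2 (transfer 300 payroll -> escrow): payroll: 50 - 300 = -250, escrow: 850 + 300 = 1150. Balances: escrow=1150, payroll=-250
Event 3 (withdraw 250 from escrow): escrow: 1150 - 250 = 900. Balances: escrow=900, payroll=-250
Event 4 (withdraw 150 from payroll): payroll: -250 - 150 = -400. Balances: escrow=900, payroll=-400
Event 5 (deposit 50 to payroll): payroll: -400 + 50 = -350. Balances: escrow=900, payroll=-350
Event 6 (deposit 400 to payroll): payroll: -350 + 400 = 50. Balances: escrow=900, payroll=50
Event 7 (withdraw 150 from escrow): escrow: 900 - 150 = 750. Balances: escrow=750, payroll=50
Event 8 (transfer 50 payroll -> escrow): payroll: 50 - 50 = 0, escrow: 750 + 50 = 800. Balances: escrow=800, payroll=0
Event 9 (withdraw 50 from escrow): escrow: 800 - 50 = 750. Balances: escrow=750, payroll=0
Event 10 (withdraw 250 from escrow): escrow: 750 - 250 = 500. Balances: escrow=500, payroll=0
Event 11 (withdraw 50 from escrow): escrow: 500 - 50 = 450. Balances: escrow=450, payroll=0
Event 12 (transfer 50 payroll -> escrow): payroll: 0 - 50 = -50, escrow: 450 + 50 = 500. Balances: escrow=500, payroll=-50

Final balance of payroll: -50

Answer: -50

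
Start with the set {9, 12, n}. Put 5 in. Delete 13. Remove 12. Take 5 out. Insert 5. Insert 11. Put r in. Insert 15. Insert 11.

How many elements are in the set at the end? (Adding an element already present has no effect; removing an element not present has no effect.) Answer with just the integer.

Tracking the set through each operation:
Start: {12, 9, n}
Event 1 (add 5): added. Set: {12, 5, 9, n}
Event 2 (remove 13): not present, no change. Set: {12, 5, 9, n}
Event 3 (remove 12): removed. Set: {5, 9, n}
Event 4 (remove 5): removed. Set: {9, n}
Event 5 (add 5): added. Set: {5, 9, n}
Event 6 (add 11): added. Set: {11, 5, 9, n}
Event 7 (add r): added. Set: {11, 5, 9, n, r}
Event 8 (add 15): added. Set: {11, 15, 5, 9, n, r}
Event 9 (add 11): already present, no change. Set: {11, 15, 5, 9, n, r}

Final set: {11, 15, 5, 9, n, r} (size 6)

Answer: 6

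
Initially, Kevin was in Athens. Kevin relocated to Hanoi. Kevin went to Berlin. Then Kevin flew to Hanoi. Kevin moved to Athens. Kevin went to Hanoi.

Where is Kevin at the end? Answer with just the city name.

Tracking Kevin's location:
Start: Kevin is in Athens.
After move 1: Athens -> Hanoi. Kevin is in Hanoi.
After move 2: Hanoi -> Berlin. Kevin is in Berlin.
After move 3: Berlin -> Hanoi. Kevin is in Hanoi.
After move 4: Hanoi -> Athens. Kevin is in Athens.
After move 5: Athens -> Hanoi. Kevin is in Hanoi.

Answer: Hanoi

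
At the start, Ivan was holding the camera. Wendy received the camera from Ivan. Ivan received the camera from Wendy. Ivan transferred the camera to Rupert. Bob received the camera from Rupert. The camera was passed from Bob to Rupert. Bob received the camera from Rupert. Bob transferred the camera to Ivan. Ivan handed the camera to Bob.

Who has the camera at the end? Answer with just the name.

Tracking the camera through each event:
Start: Ivan has the camera.
After event 1: Wendy has the camera.
After event 2: Ivan has the camera.
After event 3: Rupert has the camera.
After event 4: Bob has the camera.
After event 5: Rupert has the camera.
After event 6: Bob has the camera.
After event 7: Ivan has the camera.
After event 8: Bob has the camera.

Answer: Bob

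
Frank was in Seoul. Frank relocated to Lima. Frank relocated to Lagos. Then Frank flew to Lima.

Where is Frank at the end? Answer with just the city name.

Answer: Lima

Derivation:
Tracking Frank's location:
Start: Frank is in Seoul.
After move 1: Seoul -> Lima. Frank is in Lima.
After move 2: Lima -> Lagos. Frank is in Lagos.
After move 3: Lagos -> Lima. Frank is in Lima.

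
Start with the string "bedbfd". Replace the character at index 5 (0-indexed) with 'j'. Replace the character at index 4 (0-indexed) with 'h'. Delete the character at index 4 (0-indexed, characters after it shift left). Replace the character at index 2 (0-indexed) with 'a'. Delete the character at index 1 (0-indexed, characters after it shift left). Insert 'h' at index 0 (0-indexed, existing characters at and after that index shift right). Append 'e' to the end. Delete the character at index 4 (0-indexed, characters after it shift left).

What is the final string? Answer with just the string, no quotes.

Answer: hbabe

Derivation:
Applying each edit step by step:
Start: "bedbfd"
Op 1 (replace idx 5: 'd' -> 'j'): "bedbfd" -> "bedbfj"
Op 2 (replace idx 4: 'f' -> 'h'): "bedbfj" -> "bedbhj"
Op 3 (delete idx 4 = 'h'): "bedbhj" -> "bedbj"
Op 4 (replace idx 2: 'd' -> 'a'): "bedbj" -> "beabj"
Op 5 (delete idx 1 = 'e'): "beabj" -> "babj"
Op 6 (insert 'h' at idx 0): "babj" -> "hbabj"
Op 7 (append 'e'): "hbabj" -> "hbabje"
Op 8 (delete idx 4 = 'j'): "hbabje" -> "hbabe"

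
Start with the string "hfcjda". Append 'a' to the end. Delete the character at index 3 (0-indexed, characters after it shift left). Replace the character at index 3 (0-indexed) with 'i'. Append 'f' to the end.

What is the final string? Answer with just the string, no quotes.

Applying each edit step by step:
Start: "hfcjda"
Op 1 (append 'a'): "hfcjda" -> "hfcjdaa"
Op 2 (delete idx 3 = 'j'): "hfcjdaa" -> "hfcdaa"
Op 3 (replace idx 3: 'd' -> 'i'): "hfcdaa" -> "hfciaa"
Op 4 (append 'f'): "hfciaa" -> "hfciaaf"

Answer: hfciaaf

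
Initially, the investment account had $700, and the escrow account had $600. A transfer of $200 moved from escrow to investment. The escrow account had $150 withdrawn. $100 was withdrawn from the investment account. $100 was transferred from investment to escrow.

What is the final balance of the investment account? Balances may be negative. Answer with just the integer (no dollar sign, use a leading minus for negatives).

Tracking account balances step by step:
Start: investment=700, escrow=600
Event 1 (transfer 200 escrow -> investment): escrow: 600 - 200 = 400, investment: 700 + 200 = 900. Balances: investment=900, escrow=400
Event 2 (withdraw 150 from escrow): escrow: 400 - 150 = 250. Balances: investment=900, escrow=250
Event 3 (withdraw 100 from investment): investment: 900 - 100 = 800. Balances: investment=800, escrow=250
Event 4 (transfer 100 investment -> escrow): investment: 800 - 100 = 700, escrow: 250 + 100 = 350. Balances: investment=700, escrow=350

Final balance of investment: 700

Answer: 700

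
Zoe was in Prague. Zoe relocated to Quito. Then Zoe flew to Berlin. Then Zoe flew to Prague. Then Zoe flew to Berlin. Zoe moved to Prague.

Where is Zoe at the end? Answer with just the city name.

Answer: Prague

Derivation:
Tracking Zoe's location:
Start: Zoe is in Prague.
After move 1: Prague -> Quito. Zoe is in Quito.
After move 2: Quito -> Berlin. Zoe is in Berlin.
After move 3: Berlin -> Prague. Zoe is in Prague.
After move 4: Prague -> Berlin. Zoe is in Berlin.
After move 5: Berlin -> Prague. Zoe is in Prague.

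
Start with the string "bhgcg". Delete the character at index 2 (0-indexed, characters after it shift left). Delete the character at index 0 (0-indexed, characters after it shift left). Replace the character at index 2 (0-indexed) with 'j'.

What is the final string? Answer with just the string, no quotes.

Answer: hcj

Derivation:
Applying each edit step by step:
Start: "bhgcg"
Op 1 (delete idx 2 = 'g'): "bhgcg" -> "bhcg"
Op 2 (delete idx 0 = 'b'): "bhcg" -> "hcg"
Op 3 (replace idx 2: 'g' -> 'j'): "hcg" -> "hcj"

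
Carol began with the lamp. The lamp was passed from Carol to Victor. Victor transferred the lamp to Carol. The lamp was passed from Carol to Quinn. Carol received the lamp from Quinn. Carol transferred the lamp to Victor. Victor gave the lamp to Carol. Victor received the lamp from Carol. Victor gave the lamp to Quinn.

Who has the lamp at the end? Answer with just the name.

Answer: Quinn

Derivation:
Tracking the lamp through each event:
Start: Carol has the lamp.
After event 1: Victor has the lamp.
After event 2: Carol has the lamp.
After event 3: Quinn has the lamp.
After event 4: Carol has the lamp.
After event 5: Victor has the lamp.
After event 6: Carol has the lamp.
After event 7: Victor has the lamp.
After event 8: Quinn has the lamp.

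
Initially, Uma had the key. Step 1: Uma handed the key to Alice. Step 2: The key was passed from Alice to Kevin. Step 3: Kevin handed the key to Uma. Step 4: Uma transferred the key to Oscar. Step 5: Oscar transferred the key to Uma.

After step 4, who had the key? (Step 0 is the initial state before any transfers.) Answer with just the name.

Tracking the key holder through step 4:
After step 0 (start): Uma
After step 1: Alice
After step 2: Kevin
After step 3: Uma
After step 4: Oscar

At step 4, the holder is Oscar.

Answer: Oscar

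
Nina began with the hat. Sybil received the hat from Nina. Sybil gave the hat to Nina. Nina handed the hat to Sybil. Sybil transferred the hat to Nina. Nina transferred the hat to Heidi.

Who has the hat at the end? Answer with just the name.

Tracking the hat through each event:
Start: Nina has the hat.
After event 1: Sybil has the hat.
After event 2: Nina has the hat.
After event 3: Sybil has the hat.
After event 4: Nina has the hat.
After event 5: Heidi has the hat.

Answer: Heidi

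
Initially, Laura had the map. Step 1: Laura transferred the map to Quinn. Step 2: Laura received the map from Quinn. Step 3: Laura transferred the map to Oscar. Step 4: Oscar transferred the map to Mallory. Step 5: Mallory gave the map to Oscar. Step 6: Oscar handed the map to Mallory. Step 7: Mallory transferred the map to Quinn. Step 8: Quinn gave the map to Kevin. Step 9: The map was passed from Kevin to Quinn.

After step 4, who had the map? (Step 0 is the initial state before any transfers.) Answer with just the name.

Tracking the map holder through step 4:
After step 0 (start): Laura
After step 1: Quinn
After step 2: Laura
After step 3: Oscar
After step 4: Mallory

At step 4, the holder is Mallory.

Answer: Mallory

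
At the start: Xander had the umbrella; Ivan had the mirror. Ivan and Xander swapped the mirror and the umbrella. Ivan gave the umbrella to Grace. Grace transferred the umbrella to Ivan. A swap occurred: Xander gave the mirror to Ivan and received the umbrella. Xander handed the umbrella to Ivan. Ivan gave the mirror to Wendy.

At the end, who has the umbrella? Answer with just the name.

Tracking all object holders:
Start: umbrella:Xander, mirror:Ivan
Event 1 (swap mirror<->umbrella: now mirror:Xander, umbrella:Ivan). State: umbrella:Ivan, mirror:Xander
Event 2 (give umbrella: Ivan -> Grace). State: umbrella:Grace, mirror:Xander
Event 3 (give umbrella: Grace -> Ivan). State: umbrella:Ivan, mirror:Xander
Event 4 (swap mirror<->umbrella: now mirror:Ivan, umbrella:Xander). State: umbrella:Xander, mirror:Ivan
Event 5 (give umbrella: Xander -> Ivan). State: umbrella:Ivan, mirror:Ivan
Event 6 (give mirror: Ivan -> Wendy). State: umbrella:Ivan, mirror:Wendy

Final state: umbrella:Ivan, mirror:Wendy
The umbrella is held by Ivan.

Answer: Ivan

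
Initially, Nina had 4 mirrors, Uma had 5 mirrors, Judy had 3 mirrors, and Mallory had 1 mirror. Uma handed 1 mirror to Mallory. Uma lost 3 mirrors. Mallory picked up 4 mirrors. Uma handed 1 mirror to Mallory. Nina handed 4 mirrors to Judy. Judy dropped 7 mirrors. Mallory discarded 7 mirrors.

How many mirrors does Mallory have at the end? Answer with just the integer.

Answer: 0

Derivation:
Tracking counts step by step:
Start: Nina=4, Uma=5, Judy=3, Mallory=1
Event 1 (Uma -> Mallory, 1): Uma: 5 -> 4, Mallory: 1 -> 2. State: Nina=4, Uma=4, Judy=3, Mallory=2
Event 2 (Uma -3): Uma: 4 -> 1. State: Nina=4, Uma=1, Judy=3, Mallory=2
Event 3 (Mallory +4): Mallory: 2 -> 6. State: Nina=4, Uma=1, Judy=3, Mallory=6
Event 4 (Uma -> Mallory, 1): Uma: 1 -> 0, Mallory: 6 -> 7. State: Nina=4, Uma=0, Judy=3, Mallory=7
Event 5 (Nina -> Judy, 4): Nina: 4 -> 0, Judy: 3 -> 7. State: Nina=0, Uma=0, Judy=7, Mallory=7
Event 6 (Judy -7): Judy: 7 -> 0. State: Nina=0, Uma=0, Judy=0, Mallory=7
Event 7 (Mallory -7): Mallory: 7 -> 0. State: Nina=0, Uma=0, Judy=0, Mallory=0

Mallory's final count: 0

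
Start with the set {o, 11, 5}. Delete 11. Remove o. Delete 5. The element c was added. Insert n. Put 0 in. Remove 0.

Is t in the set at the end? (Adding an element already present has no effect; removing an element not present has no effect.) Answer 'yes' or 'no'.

Answer: no

Derivation:
Tracking the set through each operation:
Start: {11, 5, o}
Event 1 (remove 11): removed. Set: {5, o}
Event 2 (remove o): removed. Set: {5}
Event 3 (remove 5): removed. Set: {}
Event 4 (add c): added. Set: {c}
Event 5 (add n): added. Set: {c, n}
Event 6 (add 0): added. Set: {0, c, n}
Event 7 (remove 0): removed. Set: {c, n}

Final set: {c, n} (size 2)
t is NOT in the final set.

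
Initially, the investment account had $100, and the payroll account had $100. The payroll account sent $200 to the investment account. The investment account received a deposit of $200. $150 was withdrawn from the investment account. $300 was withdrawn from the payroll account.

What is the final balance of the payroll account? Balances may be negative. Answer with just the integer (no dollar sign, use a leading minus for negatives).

Answer: -400

Derivation:
Tracking account balances step by step:
Start: investment=100, payroll=100
Event 1 (transfer 200 payroll -> investment): payroll: 100 - 200 = -100, investment: 100 + 200 = 300. Balances: investment=300, payroll=-100
Event 2 (deposit 200 to investment): investment: 300 + 200 = 500. Balances: investment=500, payroll=-100
Event 3 (withdraw 150 from investment): investment: 500 - 150 = 350. Balances: investment=350, payroll=-100
Event 4 (withdraw 300 from payroll): payroll: -100 - 300 = -400. Balances: investment=350, payroll=-400

Final balance of payroll: -400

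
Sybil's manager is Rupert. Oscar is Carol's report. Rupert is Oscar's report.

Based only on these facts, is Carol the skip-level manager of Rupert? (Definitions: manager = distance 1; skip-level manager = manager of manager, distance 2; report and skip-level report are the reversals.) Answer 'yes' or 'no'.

Reconstructing the manager chain from the given facts:
  Carol -> Oscar -> Rupert -> Sybil
(each arrow means 'manager of the next')
Positions in the chain (0 = top):
  position of Carol: 0
  position of Oscar: 1
  position of Rupert: 2
  position of Sybil: 3

Carol is at position 0, Rupert is at position 2; signed distance (j - i) = 2.
'skip-level manager' requires j - i = 2. Actual distance is 2, so the relation HOLDS.

Answer: yes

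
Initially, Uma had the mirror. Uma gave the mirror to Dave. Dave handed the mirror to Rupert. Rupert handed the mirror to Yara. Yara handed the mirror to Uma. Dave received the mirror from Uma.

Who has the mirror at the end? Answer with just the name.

Answer: Dave

Derivation:
Tracking the mirror through each event:
Start: Uma has the mirror.
After event 1: Dave has the mirror.
After event 2: Rupert has the mirror.
After event 3: Yara has the mirror.
After event 4: Uma has the mirror.
After event 5: Dave has the mirror.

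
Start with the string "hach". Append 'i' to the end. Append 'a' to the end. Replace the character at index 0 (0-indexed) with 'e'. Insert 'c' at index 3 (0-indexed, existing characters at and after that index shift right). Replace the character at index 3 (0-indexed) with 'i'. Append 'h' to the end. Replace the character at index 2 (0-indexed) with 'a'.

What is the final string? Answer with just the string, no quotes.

Answer: eaaihiah

Derivation:
Applying each edit step by step:
Start: "hach"
Op 1 (append 'i'): "hach" -> "hachi"
Op 2 (append 'a'): "hachi" -> "hachia"
Op 3 (replace idx 0: 'h' -> 'e'): "hachia" -> "eachia"
Op 4 (insert 'c' at idx 3): "eachia" -> "eacchia"
Op 5 (replace idx 3: 'c' -> 'i'): "eacchia" -> "eacihia"
Op 6 (append 'h'): "eacihia" -> "eacihiah"
Op 7 (replace idx 2: 'c' -> 'a'): "eacihiah" -> "eaaihiah"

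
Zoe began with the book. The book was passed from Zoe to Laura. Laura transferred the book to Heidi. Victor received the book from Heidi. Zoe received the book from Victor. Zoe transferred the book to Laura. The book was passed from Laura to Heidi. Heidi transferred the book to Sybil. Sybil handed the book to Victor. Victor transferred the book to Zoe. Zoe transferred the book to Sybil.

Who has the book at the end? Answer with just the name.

Answer: Sybil

Derivation:
Tracking the book through each event:
Start: Zoe has the book.
After event 1: Laura has the book.
After event 2: Heidi has the book.
After event 3: Victor has the book.
After event 4: Zoe has the book.
After event 5: Laura has the book.
After event 6: Heidi has the book.
After event 7: Sybil has the book.
After event 8: Victor has the book.
After event 9: Zoe has the book.
After event 10: Sybil has the book.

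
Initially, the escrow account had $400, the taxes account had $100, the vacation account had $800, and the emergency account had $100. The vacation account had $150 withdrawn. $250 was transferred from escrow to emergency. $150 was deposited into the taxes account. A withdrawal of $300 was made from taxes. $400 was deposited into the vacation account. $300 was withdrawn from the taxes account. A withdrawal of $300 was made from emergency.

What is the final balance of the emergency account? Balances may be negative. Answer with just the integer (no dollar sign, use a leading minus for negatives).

Answer: 50

Derivation:
Tracking account balances step by step:
Start: escrow=400, taxes=100, vacation=800, emergency=100
Event 1 (withdraw 150 from vacation): vacation: 800 - 150 = 650. Balances: escrow=400, taxes=100, vacation=650, emergency=100
Event 2 (transfer 250 escrow -> emergency): escrow: 400 - 250 = 150, emergency: 100 + 250 = 350. Balances: escrow=150, taxes=100, vacation=650, emergency=350
Event 3 (deposit 150 to taxes): taxes: 100 + 150 = 250. Balances: escrow=150, taxes=250, vacation=650, emergency=350
Event 4 (withdraw 300 from taxes): taxes: 250 - 300 = -50. Balances: escrow=150, taxes=-50, vacation=650, emergency=350
Event 5 (deposit 400 to vacation): vacation: 650 + 400 = 1050. Balances: escrow=150, taxes=-50, vacation=1050, emergency=350
Event 6 (withdraw 300 from taxes): taxes: -50 - 300 = -350. Balances: escrow=150, taxes=-350, vacation=1050, emergency=350
Event 7 (withdraw 300 from emergency): emergency: 350 - 300 = 50. Balances: escrow=150, taxes=-350, vacation=1050, emergency=50

Final balance of emergency: 50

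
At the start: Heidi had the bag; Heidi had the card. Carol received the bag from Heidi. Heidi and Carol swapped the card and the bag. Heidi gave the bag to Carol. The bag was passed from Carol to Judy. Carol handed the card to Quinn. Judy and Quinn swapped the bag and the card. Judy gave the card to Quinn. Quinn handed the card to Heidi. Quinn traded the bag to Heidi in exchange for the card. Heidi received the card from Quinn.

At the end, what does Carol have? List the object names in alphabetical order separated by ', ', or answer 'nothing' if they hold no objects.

Tracking all object holders:
Start: bag:Heidi, card:Heidi
Event 1 (give bag: Heidi -> Carol). State: bag:Carol, card:Heidi
Event 2 (swap card<->bag: now card:Carol, bag:Heidi). State: bag:Heidi, card:Carol
Event 3 (give bag: Heidi -> Carol). State: bag:Carol, card:Carol
Event 4 (give bag: Carol -> Judy). State: bag:Judy, card:Carol
Event 5 (give card: Carol -> Quinn). State: bag:Judy, card:Quinn
Event 6 (swap bag<->card: now bag:Quinn, card:Judy). State: bag:Quinn, card:Judy
Event 7 (give card: Judy -> Quinn). State: bag:Quinn, card:Quinn
Event 8 (give card: Quinn -> Heidi). State: bag:Quinn, card:Heidi
Event 9 (swap bag<->card: now bag:Heidi, card:Quinn). State: bag:Heidi, card:Quinn
Event 10 (give card: Quinn -> Heidi). State: bag:Heidi, card:Heidi

Final state: bag:Heidi, card:Heidi
Carol holds: (nothing).

Answer: nothing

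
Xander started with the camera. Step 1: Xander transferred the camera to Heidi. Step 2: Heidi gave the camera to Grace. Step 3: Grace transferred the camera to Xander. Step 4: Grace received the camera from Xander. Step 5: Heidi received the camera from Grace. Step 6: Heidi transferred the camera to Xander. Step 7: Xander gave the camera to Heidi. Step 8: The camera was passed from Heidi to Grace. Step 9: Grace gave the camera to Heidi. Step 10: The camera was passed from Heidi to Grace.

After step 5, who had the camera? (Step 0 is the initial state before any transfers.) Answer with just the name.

Tracking the camera holder through step 5:
After step 0 (start): Xander
After step 1: Heidi
After step 2: Grace
After step 3: Xander
After step 4: Grace
After step 5: Heidi

At step 5, the holder is Heidi.

Answer: Heidi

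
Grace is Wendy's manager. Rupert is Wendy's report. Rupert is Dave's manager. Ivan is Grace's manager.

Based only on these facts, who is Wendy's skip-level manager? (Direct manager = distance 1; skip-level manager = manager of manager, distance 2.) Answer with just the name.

Reconstructing the manager chain from the given facts:
  Ivan -> Grace -> Wendy -> Rupert -> Dave
(each arrow means 'manager of the next')
Positions in the chain (0 = top):
  position of Ivan: 0
  position of Grace: 1
  position of Wendy: 2
  position of Rupert: 3
  position of Dave: 4

Wendy is at position 2; the skip-level manager is 2 steps up the chain, i.e. position 0: Ivan.

Answer: Ivan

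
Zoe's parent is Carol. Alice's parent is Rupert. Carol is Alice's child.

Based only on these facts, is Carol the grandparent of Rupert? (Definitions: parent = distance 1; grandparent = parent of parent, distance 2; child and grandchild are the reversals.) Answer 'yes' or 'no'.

Answer: no

Derivation:
Reconstructing the parent chain from the given facts:
  Rupert -> Alice -> Carol -> Zoe
(each arrow means 'parent of the next')
Positions in the chain (0 = top):
  position of Rupert: 0
  position of Alice: 1
  position of Carol: 2
  position of Zoe: 3

Carol is at position 2, Rupert is at position 0; signed distance (j - i) = -2.
'grandparent' requires j - i = 2. Actual distance is -2, so the relation does NOT hold.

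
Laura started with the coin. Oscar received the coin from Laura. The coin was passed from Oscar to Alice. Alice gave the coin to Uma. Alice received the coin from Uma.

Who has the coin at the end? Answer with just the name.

Tracking the coin through each event:
Start: Laura has the coin.
After event 1: Oscar has the coin.
After event 2: Alice has the coin.
After event 3: Uma has the coin.
After event 4: Alice has the coin.

Answer: Alice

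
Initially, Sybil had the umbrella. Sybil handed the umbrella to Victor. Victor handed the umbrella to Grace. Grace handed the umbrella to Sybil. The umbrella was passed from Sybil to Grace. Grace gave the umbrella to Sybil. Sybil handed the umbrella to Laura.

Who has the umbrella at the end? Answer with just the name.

Tracking the umbrella through each event:
Start: Sybil has the umbrella.
After event 1: Victor has the umbrella.
After event 2: Grace has the umbrella.
After event 3: Sybil has the umbrella.
After event 4: Grace has the umbrella.
After event 5: Sybil has the umbrella.
After event 6: Laura has the umbrella.

Answer: Laura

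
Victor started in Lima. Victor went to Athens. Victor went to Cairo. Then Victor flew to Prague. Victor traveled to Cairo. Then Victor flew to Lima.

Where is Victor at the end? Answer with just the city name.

Tracking Victor's location:
Start: Victor is in Lima.
After move 1: Lima -> Athens. Victor is in Athens.
After move 2: Athens -> Cairo. Victor is in Cairo.
After move 3: Cairo -> Prague. Victor is in Prague.
After move 4: Prague -> Cairo. Victor is in Cairo.
After move 5: Cairo -> Lima. Victor is in Lima.

Answer: Lima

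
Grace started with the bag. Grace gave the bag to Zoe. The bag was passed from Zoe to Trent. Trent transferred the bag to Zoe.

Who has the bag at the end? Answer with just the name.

Tracking the bag through each event:
Start: Grace has the bag.
After event 1: Zoe has the bag.
After event 2: Trent has the bag.
After event 3: Zoe has the bag.

Answer: Zoe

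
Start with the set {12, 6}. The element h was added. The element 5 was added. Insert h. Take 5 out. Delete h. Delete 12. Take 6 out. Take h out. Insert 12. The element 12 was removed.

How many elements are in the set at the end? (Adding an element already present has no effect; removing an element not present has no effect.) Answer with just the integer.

Tracking the set through each operation:
Start: {12, 6}
Event 1 (add h): added. Set: {12, 6, h}
Event 2 (add 5): added. Set: {12, 5, 6, h}
Event 3 (add h): already present, no change. Set: {12, 5, 6, h}
Event 4 (remove 5): removed. Set: {12, 6, h}
Event 5 (remove h): removed. Set: {12, 6}
Event 6 (remove 12): removed. Set: {6}
Event 7 (remove 6): removed. Set: {}
Event 8 (remove h): not present, no change. Set: {}
Event 9 (add 12): added. Set: {12}
Event 10 (remove 12): removed. Set: {}

Final set: {} (size 0)

Answer: 0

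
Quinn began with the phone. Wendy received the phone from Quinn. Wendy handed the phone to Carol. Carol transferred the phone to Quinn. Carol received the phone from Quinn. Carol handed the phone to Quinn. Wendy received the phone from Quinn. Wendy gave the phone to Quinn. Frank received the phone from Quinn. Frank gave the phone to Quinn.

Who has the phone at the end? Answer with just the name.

Tracking the phone through each event:
Start: Quinn has the phone.
After event 1: Wendy has the phone.
After event 2: Carol has the phone.
After event 3: Quinn has the phone.
After event 4: Carol has the phone.
After event 5: Quinn has the phone.
After event 6: Wendy has the phone.
After event 7: Quinn has the phone.
After event 8: Frank has the phone.
After event 9: Quinn has the phone.

Answer: Quinn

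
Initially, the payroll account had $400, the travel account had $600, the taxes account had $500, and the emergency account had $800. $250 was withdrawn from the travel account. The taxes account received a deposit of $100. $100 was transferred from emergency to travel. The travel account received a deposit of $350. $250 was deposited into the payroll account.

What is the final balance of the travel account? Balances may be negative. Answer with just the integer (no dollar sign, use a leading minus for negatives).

Answer: 800

Derivation:
Tracking account balances step by step:
Start: payroll=400, travel=600, taxes=500, emergency=800
Event 1 (withdraw 250 from travel): travel: 600 - 250 = 350. Balances: payroll=400, travel=350, taxes=500, emergency=800
Event 2 (deposit 100 to taxes): taxes: 500 + 100 = 600. Balances: payroll=400, travel=350, taxes=600, emergency=800
Event 3 (transfer 100 emergency -> travel): emergency: 800 - 100 = 700, travel: 350 + 100 = 450. Balances: payroll=400, travel=450, taxes=600, emergency=700
Event 4 (deposit 350 to travel): travel: 450 + 350 = 800. Balances: payroll=400, travel=800, taxes=600, emergency=700
Event 5 (deposit 250 to payroll): payroll: 400 + 250 = 650. Balances: payroll=650, travel=800, taxes=600, emergency=700

Final balance of travel: 800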